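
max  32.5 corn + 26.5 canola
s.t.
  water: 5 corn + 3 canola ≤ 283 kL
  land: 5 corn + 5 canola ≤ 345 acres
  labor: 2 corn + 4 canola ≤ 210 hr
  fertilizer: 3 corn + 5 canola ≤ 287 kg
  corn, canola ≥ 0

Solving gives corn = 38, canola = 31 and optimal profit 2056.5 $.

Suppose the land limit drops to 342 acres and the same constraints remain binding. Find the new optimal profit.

Binding: water and land. Non-binding: labor (10 unused), fertilizer (18 unused).
By complementary slackness, y = 0 for the non-binding constraints.
Dual feasibility on the basic columns requires 5·y_water + 5·y_land = 32.5, 3·y_water + 5·y_land = 26.5.
→ y_water = 3 and y_land = 3.5.
Δz = y_land·Δb = 3.5 × (-3) = -10.5, so new z* = 2056.5 − 10.5 = 2046.

2046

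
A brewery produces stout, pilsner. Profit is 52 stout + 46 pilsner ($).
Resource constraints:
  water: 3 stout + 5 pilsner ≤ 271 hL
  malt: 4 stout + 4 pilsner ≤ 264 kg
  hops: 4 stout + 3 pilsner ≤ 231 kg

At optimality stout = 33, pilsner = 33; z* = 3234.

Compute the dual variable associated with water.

At the optimum: water uses 264 of 271 (slack = 7); malt uses 264 of 264 (binding); hops uses 231 of 231 (binding).
Since water is not tight, its dual is 0.
Dual feasibility on the basic columns requires 4·y_malt + 4·y_hops = 52, 4·y_malt + 3·y_hops = 46.
Solving: y_malt = 7, y_hops = 6.
Shadow price of water = 0.

0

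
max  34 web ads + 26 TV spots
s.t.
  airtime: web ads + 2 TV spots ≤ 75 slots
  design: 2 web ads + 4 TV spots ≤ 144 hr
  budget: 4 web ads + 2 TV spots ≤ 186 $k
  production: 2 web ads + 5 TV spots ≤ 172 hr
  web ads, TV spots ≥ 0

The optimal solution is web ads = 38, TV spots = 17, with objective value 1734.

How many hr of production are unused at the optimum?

11

production used = 2·38 + 5·17 = 161; slack = 172 − 161 = 11.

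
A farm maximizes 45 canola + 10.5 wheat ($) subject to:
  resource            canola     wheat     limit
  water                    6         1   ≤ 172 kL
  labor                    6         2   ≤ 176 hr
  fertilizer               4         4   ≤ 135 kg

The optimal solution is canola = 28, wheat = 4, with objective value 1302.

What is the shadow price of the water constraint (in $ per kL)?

At the optimum: water uses 172 of 172 (binding); labor uses 176 of 176 (binding); fertilizer uses 128 of 135 (slack = 7).
By complementary slackness, y = 0 for the non-binding constraint.
From A_Bᵀ y = c: 6·y_water + 6·y_labor = 45; 1·y_water + 2·y_labor = 10.5.
→ y_water = 4.5 and y_labor = 3.
Shadow price of water = 4.5.

4.5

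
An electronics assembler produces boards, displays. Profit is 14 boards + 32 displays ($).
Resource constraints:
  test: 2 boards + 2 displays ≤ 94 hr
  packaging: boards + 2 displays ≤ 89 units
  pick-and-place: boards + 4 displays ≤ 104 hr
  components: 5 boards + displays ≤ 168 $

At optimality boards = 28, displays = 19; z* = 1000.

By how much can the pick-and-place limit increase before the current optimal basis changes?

69

Binding constraints: test, pick-and-place. The basis is B = [[2,2],[1,4]] with det 6.
Per unit increase in pick-and-place, x* moves by d = (-0.3333, 0.3333).
The basis stays optimal until packaging becomes binding; allowable increase = 69 hr.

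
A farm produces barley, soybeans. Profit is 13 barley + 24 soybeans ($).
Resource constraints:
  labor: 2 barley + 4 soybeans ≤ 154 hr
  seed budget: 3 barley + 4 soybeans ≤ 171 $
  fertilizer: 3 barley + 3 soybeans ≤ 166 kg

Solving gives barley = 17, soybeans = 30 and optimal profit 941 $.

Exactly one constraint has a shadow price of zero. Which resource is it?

fertilizer

labor: 154/154 (binding)
seed budget: 171/171 (binding)
fertilizer: 141/166 (slack 25)
By complementary slackness, a constraint with positive slack has shadow price 0 → fertilizer.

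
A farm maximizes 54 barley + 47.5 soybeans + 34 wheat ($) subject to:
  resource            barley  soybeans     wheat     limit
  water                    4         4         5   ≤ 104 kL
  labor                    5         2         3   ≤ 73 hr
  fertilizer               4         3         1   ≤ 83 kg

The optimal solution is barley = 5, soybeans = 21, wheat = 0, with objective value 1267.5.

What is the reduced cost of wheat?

At the optimum: water uses 104 of 104 (binding); labor uses 67 of 73 (slack = 6); fertilizer uses 83 of 83 (binding).
Since labor is not tight, its dual is 0.
Dual feasibility on the basic columns requires 4·y_water + 4·y_fertilizer = 54, 4·y_water + 3·y_fertilizer = 47.5.
This yields shadow prices y_water = 7, y_fertilizer = 6.5.
Reduced cost of wheat: c₃ − yᵀa₃ = 34 − (7·5 + 6.5·1) = 34 − 41.5 = -7.5.

-7.5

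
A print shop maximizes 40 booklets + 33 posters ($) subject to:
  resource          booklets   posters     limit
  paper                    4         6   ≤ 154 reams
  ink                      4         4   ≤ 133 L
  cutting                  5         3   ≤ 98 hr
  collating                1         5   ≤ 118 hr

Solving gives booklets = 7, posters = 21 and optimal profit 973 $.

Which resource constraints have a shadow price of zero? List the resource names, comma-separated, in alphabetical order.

collating, ink

paper: 154/154 (binding)
ink: 112/133 (slack 21)
cutting: 98/98 (binding)
collating: 112/118 (slack 6)
By complementary slackness, a constraint with positive slack has shadow price 0 → collating, ink.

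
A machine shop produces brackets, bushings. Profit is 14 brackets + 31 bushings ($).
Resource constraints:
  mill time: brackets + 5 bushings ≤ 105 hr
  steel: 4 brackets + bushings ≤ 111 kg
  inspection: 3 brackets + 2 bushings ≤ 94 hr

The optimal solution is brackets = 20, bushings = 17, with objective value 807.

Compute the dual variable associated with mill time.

5

At the optimum: mill time uses 105 of 105 (binding); steel uses 97 of 111 (slack = 14); inspection uses 94 of 94 (binding).
Since steel is not tight, its dual is 0.
Dual feasibility on the basic columns requires 1·y_mill time + 3·y_inspection = 14, 5·y_mill time + 2·y_inspection = 31.
This yields shadow prices y_mill time = 5, y_inspection = 3.
Shadow price of mill time = 5.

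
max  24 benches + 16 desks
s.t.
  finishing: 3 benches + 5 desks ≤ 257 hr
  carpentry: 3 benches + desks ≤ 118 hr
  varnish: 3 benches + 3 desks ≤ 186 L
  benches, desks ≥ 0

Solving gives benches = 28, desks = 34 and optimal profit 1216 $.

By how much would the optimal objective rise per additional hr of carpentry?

4

Binding: carpentry and varnish. Non-binding: finishing (3 unused).
By complementary slackness, y = 0 for the non-binding constraint.
The binding rows give the dual system: 3·y_carpentry + 3·y_varnish = 24 and 1·y_carpentry + 3·y_varnish = 16.
This yields shadow prices y_carpentry = 4, y_varnish = 4.
Shadow price of carpentry = 4.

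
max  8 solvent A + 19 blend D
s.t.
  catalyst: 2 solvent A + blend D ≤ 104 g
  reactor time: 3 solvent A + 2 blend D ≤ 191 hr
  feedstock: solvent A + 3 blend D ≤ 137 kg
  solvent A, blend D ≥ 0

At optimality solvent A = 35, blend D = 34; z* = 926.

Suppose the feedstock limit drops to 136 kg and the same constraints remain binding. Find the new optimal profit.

920

At the optimum: catalyst uses 104 of 104 (binding); reactor time uses 173 of 191 (slack = 18); feedstock uses 137 of 137 (binding).
Slack constraints have shadow price 0 (complementary slackness).
From A_Bᵀ y = c: 2·y_catalyst + 1·y_feedstock = 8; 1·y_catalyst + 3·y_feedstock = 19.
This yields shadow prices y_catalyst = 1, y_feedstock = 6.
Δz = y_feedstock·Δb = 6 × (-1) = -6, so new z* = 926 − 6 = 920.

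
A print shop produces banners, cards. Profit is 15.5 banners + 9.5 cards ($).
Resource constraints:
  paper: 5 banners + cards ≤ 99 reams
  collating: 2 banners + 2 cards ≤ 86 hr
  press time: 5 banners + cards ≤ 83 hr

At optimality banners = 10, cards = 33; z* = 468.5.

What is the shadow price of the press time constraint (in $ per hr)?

At the optimum: paper uses 83 of 99 (slack = 16); collating uses 86 of 86 (binding); press time uses 83 of 83 (binding).
Slack constraints have shadow price 0 (complementary slackness).
Dual feasibility on the basic columns requires 2·y_collating + 5·y_press time = 15.5, 2·y_collating + 1·y_press time = 9.5.
Solving: y_collating = 4, y_press time = 1.5.
Shadow price of press time = 1.5.

1.5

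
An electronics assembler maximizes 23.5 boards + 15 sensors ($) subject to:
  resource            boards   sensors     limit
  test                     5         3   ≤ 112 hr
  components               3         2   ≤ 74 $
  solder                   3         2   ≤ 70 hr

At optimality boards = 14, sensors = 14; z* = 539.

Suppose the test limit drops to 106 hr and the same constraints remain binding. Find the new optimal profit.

At the optimum: test uses 112 of 112 (binding); components uses 70 of 74 (slack = 4); solder uses 70 of 70 (binding).
Slack constraints have shadow price 0 (complementary slackness).
Dual feasibility on the basic columns requires 5·y_test + 3·y_solder = 23.5, 3·y_test + 2·y_solder = 15.
This yields shadow prices y_test = 2, y_solder = 4.5.
Δz = y_test·Δb = 2 × (-6) = -12, so new z* = 539 − 12 = 527.

527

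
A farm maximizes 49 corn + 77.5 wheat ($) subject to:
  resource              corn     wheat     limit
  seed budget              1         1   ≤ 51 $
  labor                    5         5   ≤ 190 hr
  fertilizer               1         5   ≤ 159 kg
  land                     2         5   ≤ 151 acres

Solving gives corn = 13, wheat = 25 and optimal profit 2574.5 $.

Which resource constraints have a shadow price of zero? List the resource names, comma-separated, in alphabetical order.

seed budget: 38/51 (slack 13)
labor: 190/190 (binding)
fertilizer: 138/159 (slack 21)
land: 151/151 (binding)
By complementary slackness, a constraint with positive slack has shadow price 0 → fertilizer, seed budget.

fertilizer, seed budget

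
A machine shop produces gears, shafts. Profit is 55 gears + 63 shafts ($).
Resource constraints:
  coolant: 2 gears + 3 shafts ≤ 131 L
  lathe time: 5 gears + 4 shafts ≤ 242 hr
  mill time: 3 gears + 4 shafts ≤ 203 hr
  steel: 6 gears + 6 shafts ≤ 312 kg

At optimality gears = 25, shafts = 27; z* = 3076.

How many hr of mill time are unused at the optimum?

mill time used = 3·25 + 4·27 = 183; slack = 203 − 183 = 20.

20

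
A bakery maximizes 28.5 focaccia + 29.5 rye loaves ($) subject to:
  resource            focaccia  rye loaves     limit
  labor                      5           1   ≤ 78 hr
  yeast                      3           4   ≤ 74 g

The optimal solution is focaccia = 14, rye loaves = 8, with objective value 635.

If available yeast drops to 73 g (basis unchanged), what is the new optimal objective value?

Check each constraint at x*: labor 78/78 (tight); yeast 74/74 (tight).
Dual feasibility on the basic columns requires 5·y_labor + 3·y_yeast = 28.5, 1·y_labor + 4·y_yeast = 29.5.
Solving: y_labor = 1.5, y_yeast = 7.
Δz = y_yeast·Δb = 7 × (-1) = -7, so new z* = 635 − 7 = 628.

628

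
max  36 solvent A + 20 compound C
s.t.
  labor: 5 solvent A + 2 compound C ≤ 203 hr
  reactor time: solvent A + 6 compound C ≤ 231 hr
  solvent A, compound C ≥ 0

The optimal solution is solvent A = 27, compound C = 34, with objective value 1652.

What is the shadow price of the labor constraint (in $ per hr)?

Both labor and reactor time are binding at x*.
From A_Bᵀ y = c: 5·y_labor + 1·y_reactor time = 36; 2·y_labor + 6·y_reactor time = 20.
→ y_labor = 7 and y_reactor time = 1.
Shadow price of labor = 7.

7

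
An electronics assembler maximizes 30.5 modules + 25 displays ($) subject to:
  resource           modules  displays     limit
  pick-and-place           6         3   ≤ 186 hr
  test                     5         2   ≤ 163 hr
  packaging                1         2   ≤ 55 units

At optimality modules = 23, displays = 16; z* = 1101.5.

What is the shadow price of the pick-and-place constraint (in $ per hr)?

4

At the optimum: pick-and-place uses 186 of 186 (binding); test uses 147 of 163 (slack = 16); packaging uses 55 of 55 (binding).
By complementary slackness, y = 0 for the non-binding constraint.
The binding rows give the dual system: 6·y_pick-and-place + 1·y_packaging = 30.5 and 3·y_pick-and-place + 2·y_packaging = 25.
This yields shadow prices y_pick-and-place = 4, y_packaging = 6.5.
Shadow price of pick-and-place = 4.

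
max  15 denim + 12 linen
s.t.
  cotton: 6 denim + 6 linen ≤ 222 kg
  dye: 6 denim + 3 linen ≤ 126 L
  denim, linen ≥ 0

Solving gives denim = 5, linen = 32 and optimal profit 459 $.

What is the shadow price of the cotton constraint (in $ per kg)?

1.5

Check each constraint at x*: cotton 222/222 (tight); dye 126/126 (tight).
Dual feasibility on the basic columns requires 6·y_cotton + 6·y_dye = 15, 6·y_cotton + 3·y_dye = 12.
This yields shadow prices y_cotton = 1.5, y_dye = 1.
Shadow price of cotton = 1.5.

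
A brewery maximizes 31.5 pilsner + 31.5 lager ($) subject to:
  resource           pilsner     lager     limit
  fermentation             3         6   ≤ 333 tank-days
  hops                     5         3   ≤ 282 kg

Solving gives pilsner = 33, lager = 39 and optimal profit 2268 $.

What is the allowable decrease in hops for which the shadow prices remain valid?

Binding constraints: fermentation, hops. The basis is B = [[3,6],[5,3]] with det -21.
Per unit decrease in hops, x* moves by d = (-0.2857, 0.1429).
The basis stays optimal until pilsner reaches 0; allowable decrease = 115.5 kg.

115.5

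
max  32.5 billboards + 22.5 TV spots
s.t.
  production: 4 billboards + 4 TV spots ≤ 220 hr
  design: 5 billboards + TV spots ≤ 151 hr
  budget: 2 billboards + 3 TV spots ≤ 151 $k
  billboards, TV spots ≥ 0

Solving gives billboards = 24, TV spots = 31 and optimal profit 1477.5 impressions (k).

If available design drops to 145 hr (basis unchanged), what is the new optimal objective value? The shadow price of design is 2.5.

1462.5

Δb = -6, so new z* = 1477.5 + (2.5)·(-6) = 1477.5 − 15 = 1462.5.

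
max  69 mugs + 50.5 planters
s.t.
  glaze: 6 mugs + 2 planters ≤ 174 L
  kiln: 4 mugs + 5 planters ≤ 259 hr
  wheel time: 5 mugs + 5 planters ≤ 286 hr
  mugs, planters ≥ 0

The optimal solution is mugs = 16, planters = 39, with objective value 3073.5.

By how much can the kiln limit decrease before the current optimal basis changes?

143

Binding constraints: glaze, kiln. The basis is B = [[6,2],[4,5]] with det 22.
Per unit decrease in kiln, x* moves by d = (0.0909, -0.2727).
The basis stays optimal until planters reaches 0; allowable decrease = 143 hr.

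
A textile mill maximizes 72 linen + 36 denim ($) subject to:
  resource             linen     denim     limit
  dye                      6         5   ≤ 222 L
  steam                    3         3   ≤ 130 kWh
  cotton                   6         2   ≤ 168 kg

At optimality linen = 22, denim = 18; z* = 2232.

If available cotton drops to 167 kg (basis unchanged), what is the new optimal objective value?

2224

Check each constraint at x*: dye 222/222 (tight); steam 120/130 (slack 10); cotton 168/168 (tight).
Slack constraints have shadow price 0 (complementary slackness).
Dual feasibility on the basic columns requires 6·y_dye + 6·y_cotton = 72, 5·y_dye + 2·y_cotton = 36.
→ y_dye = 4 and y_cotton = 8.
Δz = y_cotton·Δb = 8 × (-1) = -8, so new z* = 2232 − 8 = 2224.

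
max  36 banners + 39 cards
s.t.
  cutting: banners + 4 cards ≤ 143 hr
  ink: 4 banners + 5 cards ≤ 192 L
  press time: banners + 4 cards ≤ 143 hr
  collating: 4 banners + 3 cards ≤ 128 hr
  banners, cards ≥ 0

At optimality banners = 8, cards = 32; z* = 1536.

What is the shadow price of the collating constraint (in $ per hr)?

Binding: ink and collating. Non-binding: cutting (7 unused), press time (7 unused).
By complementary slackness, y = 0 for the non-binding constraints.
The binding rows give the dual system: 4·y_ink + 4·y_collating = 36 and 5·y_ink + 3·y_collating = 39.
Solving: y_ink = 6, y_collating = 3.
Shadow price of collating = 3.

3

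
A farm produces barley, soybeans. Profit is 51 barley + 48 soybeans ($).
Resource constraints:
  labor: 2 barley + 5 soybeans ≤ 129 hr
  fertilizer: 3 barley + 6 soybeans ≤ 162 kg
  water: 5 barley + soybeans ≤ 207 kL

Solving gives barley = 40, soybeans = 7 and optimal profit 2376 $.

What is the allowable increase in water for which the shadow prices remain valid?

63

Binding constraints: fertilizer, water. The basis is B = [[3,6],[5,1]] with det -27.
Per unit increase in water, x* moves by d = (0.2222, -0.1111).
The basis stays optimal until soybeans reaches 0; allowable increase = 63 kL.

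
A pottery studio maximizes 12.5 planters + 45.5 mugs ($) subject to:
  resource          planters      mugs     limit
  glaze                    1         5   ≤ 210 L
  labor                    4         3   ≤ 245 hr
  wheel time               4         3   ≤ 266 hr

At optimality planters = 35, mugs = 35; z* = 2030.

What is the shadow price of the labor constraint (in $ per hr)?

1

Binding: glaze and labor. Non-binding: wheel time (21 unused).
By complementary slackness, y = 0 for the non-binding constraint.
From A_Bᵀ y = c: 1·y_glaze + 4·y_labor = 12.5; 5·y_glaze + 3·y_labor = 45.5.
→ y_glaze = 8.5 and y_labor = 1.
Shadow price of labor = 1.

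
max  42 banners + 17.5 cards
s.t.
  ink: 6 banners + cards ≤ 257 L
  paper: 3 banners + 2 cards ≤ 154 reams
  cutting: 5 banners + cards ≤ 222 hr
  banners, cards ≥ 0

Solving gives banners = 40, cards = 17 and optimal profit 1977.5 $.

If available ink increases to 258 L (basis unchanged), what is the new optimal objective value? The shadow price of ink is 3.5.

1981

Δb = 1, so new z* = 1977.5 + (3.5)·(1) = 1977.5 + 3.5 = 1981.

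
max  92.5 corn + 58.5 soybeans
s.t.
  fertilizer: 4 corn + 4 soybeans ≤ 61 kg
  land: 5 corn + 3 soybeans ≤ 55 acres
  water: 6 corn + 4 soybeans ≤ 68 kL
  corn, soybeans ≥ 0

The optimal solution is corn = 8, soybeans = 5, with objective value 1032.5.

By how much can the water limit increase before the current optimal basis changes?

Binding constraints: land, water. The basis is B = [[5,3],[6,4]] with det 2.
Per unit increase in water, x* moves by d = (-1.5, 2.5).
The basis stays optimal until fertilizer becomes binding; allowable increase = 2.25 kL.

2.25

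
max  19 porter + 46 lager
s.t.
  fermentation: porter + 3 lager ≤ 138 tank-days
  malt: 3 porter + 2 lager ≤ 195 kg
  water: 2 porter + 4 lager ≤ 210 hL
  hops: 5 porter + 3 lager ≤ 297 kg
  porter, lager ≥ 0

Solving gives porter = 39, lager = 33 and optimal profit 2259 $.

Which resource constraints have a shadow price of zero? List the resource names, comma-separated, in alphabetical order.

hops, malt

fermentation: 138/138 (binding)
malt: 183/195 (slack 12)
water: 210/210 (binding)
hops: 294/297 (slack 3)
By complementary slackness, a constraint with positive slack has shadow price 0 → hops, malt.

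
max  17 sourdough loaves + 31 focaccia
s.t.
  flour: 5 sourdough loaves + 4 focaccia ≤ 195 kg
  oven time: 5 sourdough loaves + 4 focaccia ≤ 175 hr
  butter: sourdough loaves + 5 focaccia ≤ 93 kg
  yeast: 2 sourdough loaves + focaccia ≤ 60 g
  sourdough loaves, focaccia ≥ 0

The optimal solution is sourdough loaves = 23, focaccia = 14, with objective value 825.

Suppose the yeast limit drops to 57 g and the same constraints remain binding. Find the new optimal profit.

807

Check each constraint at x*: flour 171/195 (slack 24); oven time 171/175 (slack 4); butter 93/93 (tight); yeast 60/60 (tight).
By complementary slackness, y = 0 for the non-binding constraints.
Dual feasibility on the basic columns requires 1·y_butter + 2·y_yeast = 17, 5·y_butter + 1·y_yeast = 31.
This yields shadow prices y_butter = 5, y_yeast = 6.
Δz = y_yeast·Δb = 6 × (-3) = -18, so new z* = 825 − 18 = 807.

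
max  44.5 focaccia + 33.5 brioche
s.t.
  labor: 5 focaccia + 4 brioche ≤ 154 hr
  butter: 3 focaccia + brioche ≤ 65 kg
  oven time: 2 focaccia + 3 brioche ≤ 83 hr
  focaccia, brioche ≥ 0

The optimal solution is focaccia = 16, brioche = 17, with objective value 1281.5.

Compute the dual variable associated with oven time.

8

At the optimum: labor uses 148 of 154 (slack = 6); butter uses 65 of 65 (binding); oven time uses 83 of 83 (binding).
Since labor is not tight, its dual is 0.
The binding rows give the dual system: 3·y_butter + 2·y_oven time = 44.5 and 1·y_butter + 3·y_oven time = 33.5.
This yields shadow prices y_butter = 9.5, y_oven time = 8.
Shadow price of oven time = 8.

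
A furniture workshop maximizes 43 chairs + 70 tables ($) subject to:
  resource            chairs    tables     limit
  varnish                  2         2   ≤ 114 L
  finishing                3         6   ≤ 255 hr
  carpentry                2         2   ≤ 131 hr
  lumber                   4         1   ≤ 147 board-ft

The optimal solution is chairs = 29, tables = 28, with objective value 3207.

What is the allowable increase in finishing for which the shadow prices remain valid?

87

Binding constraints: varnish, finishing. The basis is B = [[2,2],[3,6]] with det 6.
Per unit increase in finishing, x* moves by d = (-0.3333, 0.3333).
The basis stays optimal until chairs reaches 0; allowable increase = 87 hr.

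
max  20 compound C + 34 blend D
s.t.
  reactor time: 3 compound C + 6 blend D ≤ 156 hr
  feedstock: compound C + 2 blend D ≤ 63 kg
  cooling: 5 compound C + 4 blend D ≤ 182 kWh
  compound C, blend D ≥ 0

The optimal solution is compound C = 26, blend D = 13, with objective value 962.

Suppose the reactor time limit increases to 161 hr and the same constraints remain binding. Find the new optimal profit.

At the optimum: reactor time uses 156 of 156 (binding); feedstock uses 52 of 63 (slack = 11); cooling uses 182 of 182 (binding).
By complementary slackness, y = 0 for the non-binding constraint.
The binding rows give the dual system: 3·y_reactor time + 5·y_cooling = 20 and 6·y_reactor time + 4·y_cooling = 34.
→ y_reactor time = 5 and y_cooling = 1.
Δz = y_reactor time·Δb = 5 × (5) = 25, so new z* = 962 + 25 = 987.

987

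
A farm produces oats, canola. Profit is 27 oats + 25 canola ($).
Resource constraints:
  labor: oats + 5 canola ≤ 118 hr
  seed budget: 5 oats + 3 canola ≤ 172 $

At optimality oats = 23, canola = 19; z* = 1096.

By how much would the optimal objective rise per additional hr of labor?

2

Check each constraint at x*: labor 118/118 (tight); seed budget 172/172 (tight).
Dual feasibility on the basic columns requires 1·y_labor + 5·y_seed budget = 27, 5·y_labor + 3·y_seed budget = 25.
This yields shadow prices y_labor = 2, y_seed budget = 5.
Shadow price of labor = 2.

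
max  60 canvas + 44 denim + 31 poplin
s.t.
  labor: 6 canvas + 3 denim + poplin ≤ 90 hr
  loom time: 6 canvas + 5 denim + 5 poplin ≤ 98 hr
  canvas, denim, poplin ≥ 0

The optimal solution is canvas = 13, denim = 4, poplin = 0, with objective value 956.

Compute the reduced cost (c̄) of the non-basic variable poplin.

Check each constraint at x*: labor 90/90 (tight); loom time 98/98 (tight).
Dual feasibility on the basic columns requires 6·y_labor + 6·y_loom time = 60, 3·y_labor + 5·y_loom time = 44.
Solving: y_labor = 3, y_loom time = 7.
Reduced cost of poplin: c₃ − yᵀa₃ = 31 − (3·1 + 7·5) = 31 − 38 = -7.

-7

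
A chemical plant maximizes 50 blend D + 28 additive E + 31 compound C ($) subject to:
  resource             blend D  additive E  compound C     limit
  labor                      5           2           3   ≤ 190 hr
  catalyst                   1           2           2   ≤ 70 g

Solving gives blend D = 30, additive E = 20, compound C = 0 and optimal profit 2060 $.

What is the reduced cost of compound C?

At the optimum: labor uses 190 of 190 (binding); catalyst uses 70 of 70 (binding).
From A_Bᵀ y = c: 5·y_labor + 1·y_catalyst = 50; 2·y_labor + 2·y_catalyst = 28.
Solving: y_labor = 9, y_catalyst = 5.
Reduced cost of compound C: c₃ − yᵀa₃ = 31 − (9·3 + 5·2) = 31 − 37 = -6.

-6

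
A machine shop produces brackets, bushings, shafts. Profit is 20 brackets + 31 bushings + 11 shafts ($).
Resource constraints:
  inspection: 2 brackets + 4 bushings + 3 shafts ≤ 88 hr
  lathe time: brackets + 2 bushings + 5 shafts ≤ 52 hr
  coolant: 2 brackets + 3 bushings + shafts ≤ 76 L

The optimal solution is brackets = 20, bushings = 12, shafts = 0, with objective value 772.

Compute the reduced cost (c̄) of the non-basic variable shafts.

Check each constraint at x*: inspection 88/88 (tight); lathe time 44/52 (slack 8); coolant 76/76 (tight).
By complementary slackness, y = 0 for the non-binding constraint.
From A_Bᵀ y = c: 2·y_inspection + 2·y_coolant = 20; 4·y_inspection + 3·y_coolant = 31.
Solving: y_inspection = 1, y_coolant = 9.
Reduced cost of shafts: c₃ − yᵀa₃ = 11 − (1·3 + 9·1) = 11 − 12 = -1.

-1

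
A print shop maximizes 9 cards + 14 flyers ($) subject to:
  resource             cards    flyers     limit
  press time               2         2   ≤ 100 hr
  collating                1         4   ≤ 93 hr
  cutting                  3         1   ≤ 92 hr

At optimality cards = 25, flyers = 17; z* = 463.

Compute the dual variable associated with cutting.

Binding: collating and cutting. Non-binding: press time (16 unused).
By complementary slackness, y = 0 for the non-binding constraint.
Dual feasibility on the basic columns requires 1·y_collating + 3·y_cutting = 9, 4·y_collating + 1·y_cutting = 14.
Solving: y_collating = 3, y_cutting = 2.
Shadow price of cutting = 2.

2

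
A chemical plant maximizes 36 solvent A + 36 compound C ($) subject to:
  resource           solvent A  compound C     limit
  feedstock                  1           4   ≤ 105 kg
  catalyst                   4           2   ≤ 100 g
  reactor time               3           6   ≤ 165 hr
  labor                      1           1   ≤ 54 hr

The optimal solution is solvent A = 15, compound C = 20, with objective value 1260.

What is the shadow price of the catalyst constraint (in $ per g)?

Check each constraint at x*: feedstock 95/105 (slack 10); catalyst 100/100 (tight); reactor time 165/165 (tight); labor 35/54 (slack 19).
Slack constraints have shadow price 0 (complementary slackness).
From A_Bᵀ y = c: 4·y_catalyst + 3·y_reactor time = 36; 2·y_catalyst + 6·y_reactor time = 36.
This yields shadow prices y_catalyst = 6, y_reactor time = 4.
Shadow price of catalyst = 6.

6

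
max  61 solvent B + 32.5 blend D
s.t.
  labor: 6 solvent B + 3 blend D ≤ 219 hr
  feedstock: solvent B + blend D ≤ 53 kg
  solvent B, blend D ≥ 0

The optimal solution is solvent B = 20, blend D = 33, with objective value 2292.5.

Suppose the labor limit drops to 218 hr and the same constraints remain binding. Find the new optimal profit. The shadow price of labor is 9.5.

2283

Δb = -1, so new z* = 2292.5 + (9.5)·(-1) = 2292.5 − 9.5 = 2283.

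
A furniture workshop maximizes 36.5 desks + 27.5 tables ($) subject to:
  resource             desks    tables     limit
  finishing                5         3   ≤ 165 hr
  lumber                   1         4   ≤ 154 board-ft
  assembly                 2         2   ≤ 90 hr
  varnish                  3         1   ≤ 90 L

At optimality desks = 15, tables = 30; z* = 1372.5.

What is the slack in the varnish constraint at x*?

varnish used = 3·15 + 1·30 = 75; slack = 90 − 75 = 15.

15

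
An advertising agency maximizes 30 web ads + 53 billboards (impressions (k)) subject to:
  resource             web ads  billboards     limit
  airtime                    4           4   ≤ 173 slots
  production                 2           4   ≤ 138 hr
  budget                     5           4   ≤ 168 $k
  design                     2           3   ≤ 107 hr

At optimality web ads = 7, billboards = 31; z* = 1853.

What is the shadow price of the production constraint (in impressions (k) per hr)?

At the optimum: airtime uses 152 of 173 (slack = 21); production uses 138 of 138 (binding); budget uses 159 of 168 (slack = 9); design uses 107 of 107 (binding).
Since airtime, budget are not tight, their duals are 0.
Dual feasibility on the basic columns requires 2·y_production + 2·y_design = 30, 4·y_production + 3·y_design = 53.
Solving: y_production = 8, y_design = 7.
Shadow price of production = 8.

8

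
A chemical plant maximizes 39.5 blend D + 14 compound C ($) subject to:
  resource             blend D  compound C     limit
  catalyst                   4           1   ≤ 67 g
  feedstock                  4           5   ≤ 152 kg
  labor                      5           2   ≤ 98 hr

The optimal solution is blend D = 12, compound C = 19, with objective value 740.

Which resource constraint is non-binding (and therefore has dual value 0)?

catalyst: 67/67 (binding)
feedstock: 143/152 (slack 9)
labor: 98/98 (binding)
By complementary slackness, a constraint with positive slack has shadow price 0 → feedstock.

feedstock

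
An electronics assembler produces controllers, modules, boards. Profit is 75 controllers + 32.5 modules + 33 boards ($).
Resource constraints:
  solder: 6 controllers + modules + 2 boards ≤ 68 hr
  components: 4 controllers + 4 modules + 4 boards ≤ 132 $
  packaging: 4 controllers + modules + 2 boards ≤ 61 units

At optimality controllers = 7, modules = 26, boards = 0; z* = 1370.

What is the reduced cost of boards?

-8

Check each constraint at x*: solder 68/68 (tight); components 132/132 (tight); packaging 54/61 (slack 7).
By complementary slackness, y = 0 for the non-binding constraint.
Dual feasibility on the basic columns requires 6·y_solder + 4·y_components = 75, 1·y_solder + 4·y_components = 32.5.
Solving: y_solder = 8.5, y_components = 6.
Reduced cost of boards: c₃ − yᵀa₃ = 33 − (8.5·2 + 6·4) = 33 − 41 = -8.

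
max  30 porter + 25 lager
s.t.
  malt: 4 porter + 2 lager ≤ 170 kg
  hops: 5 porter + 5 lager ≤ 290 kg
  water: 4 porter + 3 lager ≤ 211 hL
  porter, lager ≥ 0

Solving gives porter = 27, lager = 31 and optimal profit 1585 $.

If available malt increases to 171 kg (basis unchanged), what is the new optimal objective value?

1587.5

Check each constraint at x*: malt 170/170 (tight); hops 290/290 (tight); water 201/211 (slack 10).
Slack constraints have shadow price 0 (complementary slackness).
From A_Bᵀ y = c: 4·y_malt + 5·y_hops = 30; 2·y_malt + 5·y_hops = 25.
This yields shadow prices y_malt = 2.5, y_hops = 4.
Δz = y_malt·Δb = 2.5 × (1) = 2.5, so new z* = 1585 + 2.5 = 1587.5.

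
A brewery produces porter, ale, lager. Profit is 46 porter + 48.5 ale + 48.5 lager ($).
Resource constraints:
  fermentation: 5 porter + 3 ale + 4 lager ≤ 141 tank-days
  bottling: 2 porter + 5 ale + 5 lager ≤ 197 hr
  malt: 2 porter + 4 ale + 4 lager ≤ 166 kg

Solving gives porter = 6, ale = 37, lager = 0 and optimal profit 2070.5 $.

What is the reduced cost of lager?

Binding: fermentation and bottling. Non-binding: malt (6 unused).
Slack constraints have shadow price 0 (complementary slackness).
Dual feasibility on the basic columns requires 5·y_fermentation + 2·y_bottling = 46, 3·y_fermentation + 5·y_bottling = 48.5.
Solving: y_fermentation = 7, y_bottling = 5.5.
Reduced cost of lager: c₃ − yᵀa₃ = 48.5 − (7·4 + 5.5·5) = 48.5 − 55.5 = -7.

-7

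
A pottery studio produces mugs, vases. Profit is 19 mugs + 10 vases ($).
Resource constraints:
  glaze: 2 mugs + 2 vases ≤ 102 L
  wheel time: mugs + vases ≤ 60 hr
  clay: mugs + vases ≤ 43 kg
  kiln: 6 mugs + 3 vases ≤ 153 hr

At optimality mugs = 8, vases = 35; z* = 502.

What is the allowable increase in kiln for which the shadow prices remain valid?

105

Binding constraints: clay, kiln. The basis is B = [[1,1],[6,3]] with det -3.
Per unit increase in kiln, x* moves by d = (0.3333, -0.3333).
The basis stays optimal until vases reaches 0; allowable increase = 105 hr.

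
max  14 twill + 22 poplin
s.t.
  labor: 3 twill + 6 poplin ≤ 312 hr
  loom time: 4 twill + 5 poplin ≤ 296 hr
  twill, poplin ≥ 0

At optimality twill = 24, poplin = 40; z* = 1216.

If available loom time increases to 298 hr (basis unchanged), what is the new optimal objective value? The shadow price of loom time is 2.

1220

Δb = 2, so new z* = 1216 + (2)·(2) = 1216 + 4 = 1220.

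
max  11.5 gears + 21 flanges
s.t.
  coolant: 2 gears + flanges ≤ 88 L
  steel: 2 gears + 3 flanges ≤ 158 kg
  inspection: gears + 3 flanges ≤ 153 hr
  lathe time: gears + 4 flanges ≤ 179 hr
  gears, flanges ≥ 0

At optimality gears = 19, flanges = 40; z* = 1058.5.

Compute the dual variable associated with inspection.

Check each constraint at x*: coolant 78/88 (slack 10); steel 158/158 (tight); inspection 139/153 (slack 14); lathe time 179/179 (tight).
Since coolant, inspection are not tight, their duals are 0.
Dual feasibility on the basic columns requires 2·y_steel + 1·y_lathe time = 11.5, 3·y_steel + 4·y_lathe time = 21.
Solving: y_steel = 5, y_lathe time = 1.5.
Shadow price of inspection = 0.

0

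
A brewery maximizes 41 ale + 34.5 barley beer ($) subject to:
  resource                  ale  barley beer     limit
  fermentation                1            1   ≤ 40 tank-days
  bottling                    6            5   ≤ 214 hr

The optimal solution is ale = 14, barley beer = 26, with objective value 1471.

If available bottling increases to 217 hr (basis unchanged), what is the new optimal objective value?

At the optimum: fermentation uses 40 of 40 (binding); bottling uses 214 of 214 (binding).
The binding rows give the dual system: 1·y_fermentation + 6·y_bottling = 41 and 1·y_fermentation + 5·y_bottling = 34.5.
→ y_fermentation = 2 and y_bottling = 6.5.
Δz = y_bottling·Δb = 6.5 × (3) = 19.5, so new z* = 1471 + 19.5 = 1490.5.

1490.5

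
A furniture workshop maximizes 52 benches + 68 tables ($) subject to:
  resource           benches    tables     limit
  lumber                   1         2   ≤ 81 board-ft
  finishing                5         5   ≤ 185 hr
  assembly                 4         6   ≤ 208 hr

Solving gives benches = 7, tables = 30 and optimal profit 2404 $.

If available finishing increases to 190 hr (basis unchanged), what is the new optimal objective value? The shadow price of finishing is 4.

2424

Δb = 5, so new z* = 2404 + (4)·(5) = 2404 + 20 = 2424.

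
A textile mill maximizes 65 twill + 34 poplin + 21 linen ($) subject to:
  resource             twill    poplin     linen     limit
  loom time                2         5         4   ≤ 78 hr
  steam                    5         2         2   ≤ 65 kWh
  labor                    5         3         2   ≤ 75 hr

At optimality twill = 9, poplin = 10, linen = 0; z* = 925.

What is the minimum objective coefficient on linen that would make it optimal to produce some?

Binding: steam and labor. Non-binding: loom time (10 unused).
Slack constraints have shadow price 0 (complementary slackness).
From A_Bᵀ y = c: 5·y_steam + 5·y_labor = 65; 2·y_steam + 3·y_labor = 34.
This yields shadow prices y_steam = 5, y_labor = 8.
linen enters the basis when its profit ≥ yᵀa₃ = 5·2 + 8·2 = 26.

26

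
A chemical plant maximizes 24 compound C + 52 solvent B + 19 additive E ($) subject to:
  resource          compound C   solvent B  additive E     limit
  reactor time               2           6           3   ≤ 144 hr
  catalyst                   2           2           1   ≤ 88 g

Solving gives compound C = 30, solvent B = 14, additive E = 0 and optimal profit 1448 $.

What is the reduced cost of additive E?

-7

At the optimum: reactor time uses 144 of 144 (binding); catalyst uses 88 of 88 (binding).
Dual feasibility on the basic columns requires 2·y_reactor time + 2·y_catalyst = 24, 6·y_reactor time + 2·y_catalyst = 52.
→ y_reactor time = 7 and y_catalyst = 5.
Reduced cost of additive E: c₃ − yᵀa₃ = 19 − (7·3 + 5·1) = 19 − 26 = -7.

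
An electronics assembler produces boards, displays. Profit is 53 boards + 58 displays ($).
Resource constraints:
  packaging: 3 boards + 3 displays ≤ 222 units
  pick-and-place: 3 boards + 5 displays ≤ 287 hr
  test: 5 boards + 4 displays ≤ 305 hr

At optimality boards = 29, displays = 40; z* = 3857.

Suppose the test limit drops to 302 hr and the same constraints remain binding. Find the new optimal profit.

3836

Check each constraint at x*: packaging 207/222 (slack 15); pick-and-place 287/287 (tight); test 305/305 (tight).
Slack constraints have shadow price 0 (complementary slackness).
The binding rows give the dual system: 3·y_pick-and-place + 5·y_test = 53 and 5·y_pick-and-place + 4·y_test = 58.
Solving: y_pick-and-place = 6, y_test = 7.
Δz = y_test·Δb = 7 × (-3) = -21, so new z* = 3857 − 21 = 3836.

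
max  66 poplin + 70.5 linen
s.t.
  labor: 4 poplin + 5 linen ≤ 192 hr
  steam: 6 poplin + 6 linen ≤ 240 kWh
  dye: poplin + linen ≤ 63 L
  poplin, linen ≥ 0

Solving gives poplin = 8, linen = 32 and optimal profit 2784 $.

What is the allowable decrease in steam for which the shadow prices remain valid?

9.6

Binding constraints: labor, steam. The basis is B = [[4,5],[6,6]] with det -6.
Per unit decrease in steam, x* moves by d = (-0.8333, 0.6667).
The basis stays optimal until poplin reaches 0; allowable decrease = 9.6 kWh.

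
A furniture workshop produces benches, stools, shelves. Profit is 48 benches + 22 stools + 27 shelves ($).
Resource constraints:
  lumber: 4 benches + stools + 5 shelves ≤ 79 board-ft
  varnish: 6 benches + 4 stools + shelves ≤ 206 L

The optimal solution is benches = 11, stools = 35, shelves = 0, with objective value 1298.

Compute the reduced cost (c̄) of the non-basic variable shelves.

-7

Both lumber and varnish are binding at x*.
From A_Bᵀ y = c: 4·y_lumber + 6·y_varnish = 48; 1·y_lumber + 4·y_varnish = 22.
Solving: y_lumber = 6, y_varnish = 4.
Reduced cost of shelves: c₃ − yᵀa₃ = 27 − (6·5 + 4·1) = 27 − 34 = -7.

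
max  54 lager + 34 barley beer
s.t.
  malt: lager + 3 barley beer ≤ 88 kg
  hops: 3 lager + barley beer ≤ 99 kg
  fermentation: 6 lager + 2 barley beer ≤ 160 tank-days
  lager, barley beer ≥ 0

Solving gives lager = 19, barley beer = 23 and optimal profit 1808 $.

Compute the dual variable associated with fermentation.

Check each constraint at x*: malt 88/88 (tight); hops 80/99 (slack 19); fermentation 160/160 (tight).
Slack constraints have shadow price 0 (complementary slackness).
The binding rows give the dual system: 1·y_malt + 6·y_fermentation = 54 and 3·y_malt + 2·y_fermentation = 34.
→ y_malt = 6 and y_fermentation = 8.
Shadow price of fermentation = 8.

8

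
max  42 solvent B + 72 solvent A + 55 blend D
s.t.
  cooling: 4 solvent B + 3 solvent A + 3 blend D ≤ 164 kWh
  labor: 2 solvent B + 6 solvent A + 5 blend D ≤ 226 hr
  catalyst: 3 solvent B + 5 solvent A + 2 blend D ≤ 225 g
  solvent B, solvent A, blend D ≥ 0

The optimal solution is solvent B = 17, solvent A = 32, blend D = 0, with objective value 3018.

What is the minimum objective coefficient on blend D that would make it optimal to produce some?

Check each constraint at x*: cooling 164/164 (tight); labor 226/226 (tight); catalyst 211/225 (slack 14).
By complementary slackness, y = 0 for the non-binding constraint.
Dual feasibility on the basic columns requires 4·y_cooling + 2·y_labor = 42, 3·y_cooling + 6·y_labor = 72.
This yields shadow prices y_cooling = 6, y_labor = 9.
blend D enters the basis when its profit ≥ yᵀa₃ = 6·3 + 9·5 = 63.

63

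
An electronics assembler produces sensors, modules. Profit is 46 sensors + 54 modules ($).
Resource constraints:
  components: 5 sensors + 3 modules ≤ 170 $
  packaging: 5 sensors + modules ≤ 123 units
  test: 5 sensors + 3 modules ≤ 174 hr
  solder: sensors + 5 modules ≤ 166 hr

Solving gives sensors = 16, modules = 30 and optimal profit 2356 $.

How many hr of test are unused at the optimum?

test used = 5·16 + 3·30 = 170; slack = 174 − 170 = 4.

4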